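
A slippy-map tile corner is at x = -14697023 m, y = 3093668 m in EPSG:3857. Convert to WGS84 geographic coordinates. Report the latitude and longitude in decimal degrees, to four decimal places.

R = 6378137 m. λ = x/R = -132.02560392°.
φ = 2·arctan(exp(y/R)) − 90° = 2·arctan(1.62424) − 90° = 26.76119685°.

lat 26.7612°, lon -132.0256°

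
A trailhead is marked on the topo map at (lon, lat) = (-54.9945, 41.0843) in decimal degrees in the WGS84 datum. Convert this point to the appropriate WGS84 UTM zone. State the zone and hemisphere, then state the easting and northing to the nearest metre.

Longitude -54.9945° lies in the 6° band [-60°, -54°), giving zone 21; latitude is north of the equator, so 21N.
Zone 21 central meridian λ₀ = 6×21 − 183 = -57°; Δλ = +2.0055°.
Transverse Mercator on WGS84 with k₀ = 0.9996 gives E = 668455.296 m, N = 4550053.111 m.

Zone 21N: E 668455 m, N 4550053 m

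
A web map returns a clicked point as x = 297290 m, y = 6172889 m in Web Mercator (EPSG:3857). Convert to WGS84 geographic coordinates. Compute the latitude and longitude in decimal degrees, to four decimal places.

lat 48.3954°, lon 2.6706°

R = 6378137 m. λ = x/R = 2.67060151°.
φ = 2·arctan(exp(y/R)) − 90° = 2·arctan(2.63220) − 90° = 48.39539874°.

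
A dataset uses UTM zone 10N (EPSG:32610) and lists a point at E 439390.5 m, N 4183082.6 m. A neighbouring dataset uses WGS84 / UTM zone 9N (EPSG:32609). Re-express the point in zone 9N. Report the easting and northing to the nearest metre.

UTM 10N → geographic: φ = 37.79310023°, λ = -123.68840047°.
UTM 9N (λ₀ = -129°) forward: E = 967819.276 m, N = 4196169.644 m.

E 967819 m, N 4196170 m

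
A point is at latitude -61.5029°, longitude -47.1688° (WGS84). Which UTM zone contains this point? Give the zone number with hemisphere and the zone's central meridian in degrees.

Zone 23S, central meridian -45°

UTM zone = ⌊(λ + 180)/6⌋ + 1; -47.1688° ∈ [-48°, -42°) → zone 23.
Hemisphere: S (φ < 0).
Central meridian λ₀ = 6×23 − 183 = -45°.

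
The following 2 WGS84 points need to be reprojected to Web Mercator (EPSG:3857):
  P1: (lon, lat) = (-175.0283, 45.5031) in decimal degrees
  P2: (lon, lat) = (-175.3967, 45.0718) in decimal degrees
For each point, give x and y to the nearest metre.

P1: x -19484061 m, y 5701075 m; P2: x -19525071 m, y 5632832 m

Web Mercator: x = R·λ, y = R·ln tan(π/4+φ/2), R = 6378137 m.
P1 (45.5031°, -175.0283°) → (-19484061.230, 5701075.093) m.
P2 (45.0718°, -175.3967°) → (-19525071.331, 5632832.018) m.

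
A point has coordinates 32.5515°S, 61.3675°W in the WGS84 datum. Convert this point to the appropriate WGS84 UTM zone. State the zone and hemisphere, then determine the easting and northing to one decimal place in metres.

Zone 20S: E 653277.0 m, N 6397256.9 m

Longitude -61.3675° lies in the 6° band [-66°, -60°), giving zone 20; latitude is south of the equator, so 20S.
Zone 20 central meridian λ₀ = 6×20 − 183 = -63°; Δλ = +1.6325°.
Transverse Mercator on WGS84 with k₀ = 0.9996 gives E = 653277.036 m, N = 6397256.915 m.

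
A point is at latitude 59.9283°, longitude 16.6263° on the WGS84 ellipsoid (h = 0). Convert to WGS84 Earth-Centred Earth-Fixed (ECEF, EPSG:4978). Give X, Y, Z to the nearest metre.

WGS84: a = 6378137 m, e² = 0.006694380; N(φ) = a/√(1−e²sin²φ) = 6394185.845 m.
X = (N+h)·cosφ·cosλ = 3070064.287 m; Y = (N+h)·cosφ·sinλ = 916760.590 m; Z = (N(1−e²)+h)·sinφ = 5496478.698 m.

X 3070064 m, Y 916761 m, Z 5496479 m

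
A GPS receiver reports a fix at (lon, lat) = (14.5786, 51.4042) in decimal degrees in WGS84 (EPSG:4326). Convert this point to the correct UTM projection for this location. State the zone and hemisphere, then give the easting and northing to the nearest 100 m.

Zone 33N: E 470700 m, N 5694900 m

Longitude 14.5786° lies in the 6° band [12°, 18°), giving zone 33; latitude is north of the equator, so 33N.
Zone 33 central meridian λ₀ = 6×33 − 183 = 15°; Δλ = -0.4214°.
Transverse Mercator on WGS84 with k₀ = 0.9996 gives E = 470688.246 m, N = 5694859.264 m.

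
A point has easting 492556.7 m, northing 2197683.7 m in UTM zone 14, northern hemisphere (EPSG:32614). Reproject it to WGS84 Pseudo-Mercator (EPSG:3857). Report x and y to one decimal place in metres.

Unproject from UTM 14N (λ₀ = -99°) → φ = 19.87530025°, λ = -99.07110026°.
Web Mercator (R = 6378137 m): x = -11028544.434 m, y = 2258264.367 m.

x -11028544.4 m, y 2258264.4 m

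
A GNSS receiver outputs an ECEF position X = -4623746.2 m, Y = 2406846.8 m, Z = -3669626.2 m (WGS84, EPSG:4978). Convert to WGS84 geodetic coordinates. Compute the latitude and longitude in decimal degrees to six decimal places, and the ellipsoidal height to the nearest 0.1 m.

lat -35.326100°, lon 152.501200°, h 3774.8 m

λ = atan2(Y, X) = 152.50120040°; p = √(X²+Y²) = 5212671.1 m.
Bowring's method on WGS84 (a = 6378137 m, b = 6356752.314 m) gives φ = -35.32609957°, h = 3774.782 m.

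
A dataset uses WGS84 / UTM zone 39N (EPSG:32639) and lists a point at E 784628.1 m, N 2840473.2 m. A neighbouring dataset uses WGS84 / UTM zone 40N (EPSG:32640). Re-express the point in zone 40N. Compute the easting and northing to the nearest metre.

E 182242 m, N 2841225 m

UTM 39N → geographic: φ = 25.65449971°, λ = 53.83509990°.
UTM 40N (λ₀ = 57°) forward: E = 182241.716 m, N = 2841224.923 m.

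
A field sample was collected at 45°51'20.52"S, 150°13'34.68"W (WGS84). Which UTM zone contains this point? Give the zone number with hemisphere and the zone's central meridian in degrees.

UTM zone = ⌊(λ + 180)/6⌋ + 1; -150.2263° ∈ [-156°, -150°) → zone 5.
Hemisphere: S (φ < 0).
Central meridian λ₀ = 6×5 − 183 = -153°.

Zone 5S, central meridian -153°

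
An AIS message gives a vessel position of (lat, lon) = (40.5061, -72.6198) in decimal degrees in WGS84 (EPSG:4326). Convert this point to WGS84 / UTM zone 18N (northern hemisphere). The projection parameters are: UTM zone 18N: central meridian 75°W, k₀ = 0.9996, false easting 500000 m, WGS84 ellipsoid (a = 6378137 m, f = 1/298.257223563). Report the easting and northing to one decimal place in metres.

Zone 18 central meridian λ₀ = 6×18 − 183 = -75°; Δλ = +2.3802°.
Transverse Mercator on WGS84 with k₀ = 0.9996 gives E = 701674.435 m, N = 4486653.567 m.

E 701674.4 m, N 4486653.6 m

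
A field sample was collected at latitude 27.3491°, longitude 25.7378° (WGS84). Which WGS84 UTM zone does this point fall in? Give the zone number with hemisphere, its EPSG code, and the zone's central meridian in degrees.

Zone 35N (EPSG:32635), central meridian 27°

UTM zone = ⌊(λ + 180)/6⌋ + 1; 25.7378° ∈ [24°, 30°) → zone 35.
Hemisphere: N (φ ≥ 0).
Central meridian λ₀ = 6×35 − 183 = 27°.
EPSG code: 32635.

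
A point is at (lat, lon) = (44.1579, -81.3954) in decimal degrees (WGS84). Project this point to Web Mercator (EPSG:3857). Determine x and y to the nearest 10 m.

x -9060890 m, y 5489910 m

Web Mercator is spherical with R = a = 6378137 m.
x = R·λ = 6378137 × -1.420617726 = -9060894.481 m.
y = R·ln tan(π/4 + φ/2) = 6378137 × 0.860738830 = 5489910.176 m.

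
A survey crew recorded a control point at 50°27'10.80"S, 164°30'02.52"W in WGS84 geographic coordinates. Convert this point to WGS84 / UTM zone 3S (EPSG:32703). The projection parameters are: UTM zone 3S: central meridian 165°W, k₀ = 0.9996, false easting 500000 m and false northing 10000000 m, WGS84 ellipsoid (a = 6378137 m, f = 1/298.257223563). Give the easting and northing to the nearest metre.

E 535446 m, N 4410882 m

Zone 3 central meridian λ₀ = 6×3 − 183 = -165°; Δλ = +0.4993°.
Transverse Mercator on WGS84 with k₀ = 0.9996 gives E = 535445.932 m, N = 4410881.616 m.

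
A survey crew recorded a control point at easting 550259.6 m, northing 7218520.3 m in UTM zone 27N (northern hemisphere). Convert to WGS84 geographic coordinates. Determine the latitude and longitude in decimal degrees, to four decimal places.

lat 65.0865°, lon -19.9307°

Zone 27N: λ₀ = -21°, k₀ = 0.9996, false easting 500000 m.
Meridian distance M = (N − FN)/k₀ = 7221408.9 m.
Inverse transverse Mercator on WGS84 gives φ = 65.08650038°, λ = -19.93070041°.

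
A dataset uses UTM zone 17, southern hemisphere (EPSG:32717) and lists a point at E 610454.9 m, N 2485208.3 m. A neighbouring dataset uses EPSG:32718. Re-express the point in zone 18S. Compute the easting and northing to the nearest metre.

E 356764 m, N 2483618 m

UTM 17S → geographic: φ = -67.72730040°, λ = -78.38790103°.
UTM 18S (λ₀ = -75°) forward: E = 356763.771 m, N = 2483618.475 m.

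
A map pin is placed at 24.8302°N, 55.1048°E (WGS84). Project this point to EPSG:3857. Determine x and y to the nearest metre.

Web Mercator is spherical with R = a = 6378137 m.
x = R·λ = 6378137 × 0.961760194 = 6134238.276 m.
y = R·ln tan(π/4 + φ/2) = 6378137 × 0.447607646 = 2854902.887 m.

x 6134238 m, y 2854903 m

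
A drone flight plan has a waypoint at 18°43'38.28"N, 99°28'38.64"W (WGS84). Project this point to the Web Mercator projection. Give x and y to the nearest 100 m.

x -11073800 m, y 2122900 m

Web Mercator is spherical with R = a = 6378137 m.
x = R·λ = 6378137 × -1.736208161 = -11073773.513 m.
y = R·ln tan(π/4 + φ/2) = 6378137 × 0.332833250 = 2122856.067 m.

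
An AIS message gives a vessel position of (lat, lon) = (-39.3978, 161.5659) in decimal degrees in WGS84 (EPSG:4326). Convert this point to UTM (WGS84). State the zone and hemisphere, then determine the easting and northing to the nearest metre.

Zone 57S: E 720951 m, N 5635936 m

Longitude 161.5659° lies in the 6° band [156°, 162°), giving zone 57; latitude is south of the equator, so 57S.
Zone 57 central meridian λ₀ = 6×57 − 183 = 159°; Δλ = +2.5659°.
Transverse Mercator on WGS84 with k₀ = 0.9996 gives E = 720950.800 m, N = 5635936.292 m.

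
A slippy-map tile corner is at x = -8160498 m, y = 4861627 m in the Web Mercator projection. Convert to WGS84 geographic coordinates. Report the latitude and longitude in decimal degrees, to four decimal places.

R = 6378137 m. λ = x/R = -73.30700079°.
φ = 2·arctan(exp(y/R)) − 90° = 2·arctan(2.14306) − 90° = 39.97029797°.

lat 39.9703°, lon -73.3070°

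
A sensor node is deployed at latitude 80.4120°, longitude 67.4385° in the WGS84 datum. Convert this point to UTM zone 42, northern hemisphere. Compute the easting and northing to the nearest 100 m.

Zone 42 central meridian λ₀ = 6×42 − 183 = 69°; Δλ = -1.5615°.
Transverse Mercator on WGS84 with k₀ = 0.9996 gives E = 470967.585 m, N = 8927961.988 m.

E 471000 m, N 8928000 m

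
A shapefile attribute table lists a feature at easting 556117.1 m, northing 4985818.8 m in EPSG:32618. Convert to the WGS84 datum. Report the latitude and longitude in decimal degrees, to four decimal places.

Zone 18N: λ₀ = -75°, k₀ = 0.9996, false easting 500000 m.
Meridian distance M = (N − FN)/k₀ = 4987813.9 m.
Inverse transverse Mercator on WGS84 gives φ = 45.02359973°, λ = -74.28769982°.

lat 45.0236°, lon -74.2877°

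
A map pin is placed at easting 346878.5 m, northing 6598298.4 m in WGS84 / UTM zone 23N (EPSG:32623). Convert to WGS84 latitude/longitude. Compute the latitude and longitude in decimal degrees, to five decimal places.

Zone 23N: λ₀ = -45°, k₀ = 0.9996, false easting 500000 m.
Meridian distance M = (N − FN)/k₀ = 6600938.8 m.
Inverse transverse Mercator on WGS84 gives φ = 59.49509965°, λ = -47.70460066°.

lat 59.49510°, lon -47.70460°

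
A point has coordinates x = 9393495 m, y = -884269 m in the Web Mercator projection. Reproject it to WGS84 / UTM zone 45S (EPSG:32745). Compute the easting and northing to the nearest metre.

E 211477 m, N 9123837 m

Web Mercator inverse (R = 6378137 m) → φ = -7.91819780°, λ = 84.38320130°.
UTM 45S forward: E = 211476.555 m, N = 9123837.364 m.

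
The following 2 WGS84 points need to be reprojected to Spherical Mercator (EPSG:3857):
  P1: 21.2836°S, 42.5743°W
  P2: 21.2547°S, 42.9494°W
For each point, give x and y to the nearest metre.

P1: x -4739349 m, y -2425727 m; P2: x -4781105 m, y -2422275 m

Web Mercator: x = R·λ, y = R·ln tan(π/4+φ/2), R = 6378137 m.
P1 (-21.2836°, -42.5743°) → (-4739349.397, -2425727.163) m.
P2 (-21.2547°, -42.9494°) → (-4781105.338, -2422274.883) m.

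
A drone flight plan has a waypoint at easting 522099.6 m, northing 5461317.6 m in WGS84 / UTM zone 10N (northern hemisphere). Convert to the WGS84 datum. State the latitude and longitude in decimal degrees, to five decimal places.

lat 49.30420°, lon -122.69600°

Zone 10N: λ₀ = -123°, k₀ = 0.9996, false easting 500000 m.
Meridian distance M = (N − FN)/k₀ = 5463503.0 m.
Inverse transverse Mercator on WGS84 gives φ = 49.30420002°, λ = -122.69599978°.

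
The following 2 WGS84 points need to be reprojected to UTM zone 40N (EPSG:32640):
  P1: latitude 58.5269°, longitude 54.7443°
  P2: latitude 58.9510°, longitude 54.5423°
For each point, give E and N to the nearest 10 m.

P1: E 368650 m, N 6489580 m; P2: E 358620 m, N 6537190 m

UTM zone 40N: λ₀ = 57°, k₀ = 0.9996.
P1 (58.5269°, 54.7443°) → (368647.000, 6489579.706) m.
P2 (58.9510°, 54.5423°) → (358619.180, 6537194.292) m.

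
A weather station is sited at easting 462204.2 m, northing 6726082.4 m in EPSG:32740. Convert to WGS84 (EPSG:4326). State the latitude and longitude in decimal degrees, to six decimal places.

lat -29.594500°, lon 56.609700°

Zone 40S: λ₀ = 57°, k₀ = 0.9996, false easting 500000 m, false northing 10000000 m.
Meridian distance M = (N − FN)/k₀ = -3275227.7 m.
Inverse transverse Mercator on WGS84 gives φ = -29.59449977°, λ = 56.60969979°.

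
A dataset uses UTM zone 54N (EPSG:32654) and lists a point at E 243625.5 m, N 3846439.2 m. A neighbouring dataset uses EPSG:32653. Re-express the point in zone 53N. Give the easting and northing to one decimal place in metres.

UTM 54N → geographic: φ = 34.72790043°, λ = 138.20009990°.
UTM 53N (λ₀ = 135°) forward: E = 793031.659 m, N = 3847533.639 m.

E 793031.7 m, N 3847533.6 m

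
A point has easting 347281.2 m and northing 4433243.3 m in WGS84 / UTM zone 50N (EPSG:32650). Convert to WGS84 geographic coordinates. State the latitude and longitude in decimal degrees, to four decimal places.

lat 40.0356°, lon 115.2100°

Zone 50N: λ₀ = 117°, k₀ = 0.9996, false easting 500000 m.
Meridian distance M = (N − FN)/k₀ = 4435017.3 m.
Inverse transverse Mercator on WGS84 gives φ = 40.03559993°, λ = 115.21000027°.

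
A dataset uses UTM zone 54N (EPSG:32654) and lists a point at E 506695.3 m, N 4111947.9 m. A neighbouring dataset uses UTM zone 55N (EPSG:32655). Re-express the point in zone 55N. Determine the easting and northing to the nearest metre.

UTM 54N → geographic: φ = 37.15390018°, λ = 141.07540056°.
UTM 55N (λ₀ = 147°) forward: E = -26338.304 m, N = 4128414.162 m.

E -26338 m, N 4128414 m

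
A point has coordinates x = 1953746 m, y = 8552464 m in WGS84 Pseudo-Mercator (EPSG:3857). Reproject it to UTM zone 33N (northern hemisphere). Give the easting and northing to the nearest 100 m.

E 639300 m, N 6729700 m

Web Mercator inverse (R = 6378137 m) → φ = 60.67890128°, λ = 17.55079893°.
UTM 33N forward: E = 639328.571 m, N = 6729727.553 m.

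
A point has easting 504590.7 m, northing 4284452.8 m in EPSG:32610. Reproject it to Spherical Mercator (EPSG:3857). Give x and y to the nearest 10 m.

Unproject from UTM 10N (λ₀ = -123°) → φ = 38.70869963°, λ = -122.94720037°.
Web Mercator (R = 6378137 m): x = -13686419.740 m, y = 4680030.776 m.

x -13686420 m, y 4680030 m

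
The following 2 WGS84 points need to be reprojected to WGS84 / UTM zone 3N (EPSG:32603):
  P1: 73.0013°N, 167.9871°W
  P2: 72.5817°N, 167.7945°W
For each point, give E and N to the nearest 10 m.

P1: E 402560 m, N 8103050 m; P2: E 406660 m, N 8055990 m

UTM zone 3N: λ₀ = -165°, k₀ = 0.9996.
P1 (73.0013°, -167.9871°) → (402563.720, 8103054.404) m.
P2 (72.5817°, -167.7945°) → (406661.570, 8055990.534) m.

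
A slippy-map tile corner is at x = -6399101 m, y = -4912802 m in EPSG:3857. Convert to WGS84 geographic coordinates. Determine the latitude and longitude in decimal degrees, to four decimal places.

lat -40.3217°, lon -57.4841°

R = 6378137 m. λ = x/R = -57.48410233°.
φ = 2·arctan(exp(y/R)) − 90° = 2·arctan(0.46289) − 90° = -40.32170298°.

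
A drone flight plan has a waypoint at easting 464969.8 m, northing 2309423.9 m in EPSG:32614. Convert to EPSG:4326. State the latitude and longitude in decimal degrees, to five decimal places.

Zone 14N: λ₀ = -99°, k₀ = 0.9996, false easting 500000 m.
Meridian distance M = (N − FN)/k₀ = 2310348.0 m.
Inverse transverse Mercator on WGS84 gives φ = 20.88470035°, λ = -99.33680013°.

lat 20.88470°, lon -99.33680°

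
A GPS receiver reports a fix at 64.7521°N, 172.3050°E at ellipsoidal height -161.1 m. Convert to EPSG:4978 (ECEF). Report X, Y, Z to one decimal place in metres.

X -2703348.6 m, Y 365266.9 m, Z 5745829.4 m

WGS84: a = 6378137 m, e² = 0.006694380; N(φ) = a/√(1−e²sin²φ) = 6395673.850 m.
X = (N+h)·cosφ·cosλ = -2703348.633 m; Y = (N+h)·cosφ·sinλ = 365266.854 m; Z = (N(1−e²)+h)·sinφ = 5745829.421 m.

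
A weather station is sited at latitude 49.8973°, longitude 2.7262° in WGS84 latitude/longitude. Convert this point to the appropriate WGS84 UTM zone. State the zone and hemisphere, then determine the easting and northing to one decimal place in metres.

Longitude 2.7262° lies in the 6° band [0°, 6°), giving zone 31; latitude is north of the equator, so 31N.
Zone 31 central meridian λ₀ = 6×31 − 183 = 3°; Δλ = -0.2738°.
Transverse Mercator on WGS84 with k₀ = 0.9996 gives E = 480335.799 m, N = 5527248.087 m.

Zone 31N: E 480335.8 m, N 5527248.1 m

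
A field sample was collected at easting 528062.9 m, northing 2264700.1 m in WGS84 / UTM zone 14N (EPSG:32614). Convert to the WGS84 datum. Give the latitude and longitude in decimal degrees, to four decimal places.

lat 20.4807°, lon -98.7309°

Zone 14N: λ₀ = -99°, k₀ = 0.9996, false easting 500000 m.
Meridian distance M = (N − FN)/k₀ = 2265606.3 m.
Inverse transverse Mercator on WGS84 gives φ = 20.48070016°, λ = -98.73090009°.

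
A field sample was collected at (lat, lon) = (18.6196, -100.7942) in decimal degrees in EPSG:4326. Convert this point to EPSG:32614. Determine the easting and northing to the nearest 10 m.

Zone 14 central meridian λ₀ = 6×14 − 183 = -99°; Δλ = -1.7942°.
Transverse Mercator on WGS84 with k₀ = 0.9996 gives E = 310710.880 m, N = 2059684.391 m.

E 310710 m, N 2059680 m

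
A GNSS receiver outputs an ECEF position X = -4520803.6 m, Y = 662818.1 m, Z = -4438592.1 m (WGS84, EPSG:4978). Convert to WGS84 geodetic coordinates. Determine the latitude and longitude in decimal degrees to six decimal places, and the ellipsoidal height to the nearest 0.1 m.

lat -44.362000°, lon 171.659000°, h 2366.0 m

λ = atan2(Y, X) = 171.65900042°; p = √(X²+Y²) = 4569134.8 m.
Bowring's method on WGS84 (a = 6378137 m, b = 6356752.314 m) gives φ = -44.36199990°, h = 2366.023 m.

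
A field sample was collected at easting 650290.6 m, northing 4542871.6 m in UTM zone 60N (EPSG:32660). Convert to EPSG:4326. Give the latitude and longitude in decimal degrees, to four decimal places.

lat 41.0232°, lon 178.7876°

Zone 60N: λ₀ = 177°, k₀ = 0.9996, false easting 500000 m.
Meridian distance M = (N − FN)/k₀ = 4544689.5 m.
Inverse transverse Mercator on WGS84 gives φ = 41.02320000°, λ = 178.78760009°.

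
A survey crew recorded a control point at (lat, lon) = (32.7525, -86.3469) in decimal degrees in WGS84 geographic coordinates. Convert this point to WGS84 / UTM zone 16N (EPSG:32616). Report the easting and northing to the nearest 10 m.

Zone 16 central meridian λ₀ = 6×16 − 183 = -87°; Δλ = +0.6531°.
Transverse Mercator on WGS84 with k₀ = 0.9996 gives E = 561180.204 m, N = 3624038.264 m.

E 561180 m, N 3624040 m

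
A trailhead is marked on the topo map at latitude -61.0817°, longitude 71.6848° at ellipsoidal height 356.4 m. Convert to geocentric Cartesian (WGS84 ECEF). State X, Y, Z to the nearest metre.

WGS84: a = 6378137 m, e² = 0.006694380; N(φ) = a/√(1−e²sin²φ) = 6394556.982 m.
X = (N+h)·cosφ·cosλ = 971749.320 m; Y = (N+h)·cosφ·sinλ = 2935685.806 m; Z = (N(1−e²)+h)·sinφ = -5560062.506 m.

X 971749 m, Y 2935686 m, Z -5560063 m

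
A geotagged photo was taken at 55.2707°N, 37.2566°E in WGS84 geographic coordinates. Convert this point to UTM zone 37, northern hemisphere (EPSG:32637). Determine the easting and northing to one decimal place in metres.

E 389235.3 m, N 6126300.5 m

Zone 37 central meridian λ₀ = 6×37 − 183 = 39°; Δλ = -1.7434°.
Transverse Mercator on WGS84 with k₀ = 0.9996 gives E = 389235.334 m, N = 6126300.465 m.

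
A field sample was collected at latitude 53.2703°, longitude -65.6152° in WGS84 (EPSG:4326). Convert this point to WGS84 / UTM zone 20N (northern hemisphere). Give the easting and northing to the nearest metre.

E 325608 m, N 5905531 m

Zone 20 central meridian λ₀ = 6×20 − 183 = -63°; Δλ = -2.6152°.
Transverse Mercator on WGS84 with k₀ = 0.9996 gives E = 325608.220 m, N = 5905530.613 m.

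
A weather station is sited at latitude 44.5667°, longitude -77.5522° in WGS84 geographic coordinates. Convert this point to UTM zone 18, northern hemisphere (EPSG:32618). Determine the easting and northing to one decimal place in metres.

Zone 18 central meridian λ₀ = 6×18 − 183 = -75°; Δλ = -2.5522°.
Transverse Mercator on WGS84 with k₀ = 0.9996 gives E = 297336.187 m, N = 4937986.639 m.

E 297336.2 m, N 4937986.6 m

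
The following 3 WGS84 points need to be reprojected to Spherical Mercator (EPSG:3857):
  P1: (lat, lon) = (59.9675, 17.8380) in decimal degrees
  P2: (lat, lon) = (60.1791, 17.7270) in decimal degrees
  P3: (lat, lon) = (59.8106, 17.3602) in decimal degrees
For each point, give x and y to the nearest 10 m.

Web Mercator: x = R·λ, y = R·ln tan(π/4+φ/2), R = 6378137 m.
P1 (59.9675°, 17.8380°) → (1985717.077, 8392505.675) m.
P2 (60.1791°, 17.7270°) → (1973360.613, 8439720.932) m.
P3 (59.8106°, 17.3602°) → (1932528.624, 8357690.249) m.

P1: x 1985720 m, y 8392510 m; P2: x 1973360 m, y 8439720 m; P3: x 1932530 m, y 8357690 m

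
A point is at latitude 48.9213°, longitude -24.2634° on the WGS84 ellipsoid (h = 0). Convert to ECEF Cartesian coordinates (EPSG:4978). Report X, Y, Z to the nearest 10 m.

WGS84: a = 6378137 m, e² = 0.006694380; N(φ) = a/√(1−e²sin²φ) = 6390302.685 m.
X = (N+h)·cosφ·cosλ = 3828118.488 m; Y = (N+h)·cosφ·sinλ = -1725518.725 m; Z = (N(1−e²)+h)·sinφ = 4784812.288 m.

X 3828120 m, Y -1725520 m, Z 4784810 m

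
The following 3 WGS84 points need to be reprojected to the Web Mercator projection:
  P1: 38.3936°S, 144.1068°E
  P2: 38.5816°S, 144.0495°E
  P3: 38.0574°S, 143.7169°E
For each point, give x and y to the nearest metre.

Web Mercator: x = R·λ, y = R·ln tan(π/4+φ/2), R = 6378137 m.
P1 (-38.3936°, 144.1068°) → (16041895.596, -4635178.481) m.
P2 (-38.5816°, 144.0495°) → (16035516.989, -4661915.340) m.
P3 (-38.0574°, 143.7169°) → (15998492.126, -4587537.684) m.

P1: x 16041896 m, y -4635178 m; P2: x 16035517 m, y -4661915 m; P3: x 15998492 m, y -4587538 m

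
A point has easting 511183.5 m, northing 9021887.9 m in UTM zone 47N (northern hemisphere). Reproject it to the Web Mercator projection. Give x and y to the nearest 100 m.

x 11094000 m, y 16398900 m

Unproject from UTM 47N (λ₀ = 99°) → φ = 81.25639984°, λ = 99.65899783°.
Web Mercator (R = 6378137 m): x = 11093988.891 m, y = 16398884.178 m.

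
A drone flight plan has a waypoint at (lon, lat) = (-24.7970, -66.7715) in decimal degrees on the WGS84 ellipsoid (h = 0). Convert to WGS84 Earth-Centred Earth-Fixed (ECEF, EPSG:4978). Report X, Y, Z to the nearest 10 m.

WGS84: a = 6378137 m, e² = 0.006694380; N(φ) = a/√(1−e²sin²φ) = 6396241.809 m.
X = (N+h)·cosφ·cosλ = 2290079.985 m; Y = (N+h)·cosφ·sinλ = -1058020.004 m; Z = (N(1−e²)+h)·sinφ = -5838409.843 m.

X 2290080 m, Y -1058020 m, Z -5838410 m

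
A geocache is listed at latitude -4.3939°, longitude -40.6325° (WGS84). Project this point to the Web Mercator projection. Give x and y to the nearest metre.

Web Mercator is spherical with R = a = 6378137 m.
x = R·λ = 6378137 × -0.709170908 = -4523189.210 m.
y = R·ln tan(π/4 + φ/2) = 6378137 × -0.076763300 = -489606.847 m.

x -4523189 m, y -489607 m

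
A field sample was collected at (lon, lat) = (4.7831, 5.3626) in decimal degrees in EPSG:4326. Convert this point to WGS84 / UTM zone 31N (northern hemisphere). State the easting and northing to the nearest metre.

Zone 31 central meridian λ₀ = 6×31 − 183 = 3°; Δλ = +1.7831°.
Transverse Mercator on WGS84 with k₀ = 0.9996 gives E = 697583.289 m, N = 593033.183 m.

E 697583 m, N 593033 m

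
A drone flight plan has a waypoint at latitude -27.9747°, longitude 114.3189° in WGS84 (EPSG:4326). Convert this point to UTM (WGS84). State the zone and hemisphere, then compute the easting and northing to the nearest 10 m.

Longitude 114.3189° lies in the 6° band [114°, 120°), giving zone 50; latitude is south of the equator, so 50S.
Zone 50 central meridian λ₀ = 6×50 − 183 = 117°; Δλ = -2.6811°.
Transverse Mercator on WGS84 with k₀ = 0.9996 gives E = 236271.665 m, N = 6902704.420 m.

Zone 50S: E 236270 m, N 6902700 m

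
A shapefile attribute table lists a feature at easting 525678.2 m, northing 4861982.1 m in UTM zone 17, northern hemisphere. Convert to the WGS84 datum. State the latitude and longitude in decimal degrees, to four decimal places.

lat 43.9105°, lon -80.6802°

Zone 17N: λ₀ = -81°, k₀ = 0.9996, false easting 500000 m.
Meridian distance M = (N − FN)/k₀ = 4863927.7 m.
Inverse transverse Mercator on WGS84 gives φ = 43.91050044°, λ = -80.68019996°.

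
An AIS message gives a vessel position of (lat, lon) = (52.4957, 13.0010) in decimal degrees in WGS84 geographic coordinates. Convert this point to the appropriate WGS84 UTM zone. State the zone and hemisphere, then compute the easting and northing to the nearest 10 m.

Longitude 13.0010° lies in the 6° band [12°, 18°), giving zone 33; latitude is north of the equator, so 33N.
Zone 33 central meridian λ₀ = 6×33 − 183 = 15°; Δλ = -1.9990°.
Transverse Mercator on WGS84 with k₀ = 0.9996 gives E = 364295.607 m, N = 5818052.041 m.

Zone 33N: E 364300 m, N 5818050 m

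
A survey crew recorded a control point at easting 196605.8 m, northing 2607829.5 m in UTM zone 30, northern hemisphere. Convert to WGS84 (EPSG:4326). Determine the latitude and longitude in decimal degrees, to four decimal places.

lat 23.5525°, lon -5.9718°

Zone 30N: λ₀ = -3°, k₀ = 0.9996, false easting 500000 m.
Meridian distance M = (N − FN)/k₀ = 2608873.0 m.
Inverse transverse Mercator on WGS84 gives φ = 23.55250042°, λ = -5.97179992°.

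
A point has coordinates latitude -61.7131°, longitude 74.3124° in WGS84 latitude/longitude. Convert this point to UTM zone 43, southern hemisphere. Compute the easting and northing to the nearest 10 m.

E 463650 m, N 3157590 m

Zone 43 central meridian λ₀ = 6×43 − 183 = 75°; Δλ = -0.6876°.
Transverse Mercator on WGS84 with k₀ = 0.9996 gives E = 463647.655 m, N = 3157588.041 m.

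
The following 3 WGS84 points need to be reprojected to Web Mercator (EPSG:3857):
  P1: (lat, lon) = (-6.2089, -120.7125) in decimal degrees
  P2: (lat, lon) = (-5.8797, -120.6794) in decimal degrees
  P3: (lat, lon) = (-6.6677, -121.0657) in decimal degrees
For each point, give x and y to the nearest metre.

Web Mercator: x = R·λ, y = R·ln tan(π/4+φ/2), R = 6378137 m.
P1 (-6.2089°, -120.7125°) → (-13437654.032, -692528.325) m.
P2 (-5.8797°, -120.6794°) → (-13433969.357, -655677.033) m.
P3 (-6.6677°, -121.0657°) → (-13476972.077, -743926.003) m.

P1: x -13437654 m, y -692528 m; P2: x -13433969 m, y -655677 m; P3: x -13476972 m, y -743926 m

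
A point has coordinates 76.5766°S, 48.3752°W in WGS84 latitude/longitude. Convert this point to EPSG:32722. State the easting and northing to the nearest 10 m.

Zone 22 central meridian λ₀ = 6×22 − 183 = -51°; Δλ = +2.6248°.
Transverse Mercator on WGS84 with k₀ = 0.9996 gives E = 567998.210 m, N = 1498958.908 m.

E 568000 m, N 1498960 m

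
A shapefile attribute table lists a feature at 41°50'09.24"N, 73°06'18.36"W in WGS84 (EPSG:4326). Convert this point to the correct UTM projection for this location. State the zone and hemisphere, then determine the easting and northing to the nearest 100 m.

Zone 18N: E 657300 m, N 4633300 m

Longitude -73.1051° lies in the 6° band [-78°, -72°), giving zone 18; latitude is north of the equator, so 18N.
Zone 18 central meridian λ₀ = 6×18 − 183 = -75°; Δλ = +1.8949°.
Transverse Mercator on WGS84 with k₀ = 0.9996 gives E = 657336.878 m, N = 4633292.348 m.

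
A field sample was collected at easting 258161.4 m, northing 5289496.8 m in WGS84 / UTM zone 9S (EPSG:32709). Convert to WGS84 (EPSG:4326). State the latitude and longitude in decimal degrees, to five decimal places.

lat -42.50910°, lon -131.94360°

Zone 9S: λ₀ = -129°, k₀ = 0.9996, false easting 500000 m, false northing 10000000 m.
Meridian distance M = (N − FN)/k₀ = -4712388.2 m.
Inverse transverse Mercator on WGS84 gives φ = -42.50910033°, λ = -131.94360047°.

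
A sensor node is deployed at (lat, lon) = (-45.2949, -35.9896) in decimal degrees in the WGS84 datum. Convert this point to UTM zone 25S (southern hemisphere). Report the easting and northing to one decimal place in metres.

Zone 25 central meridian λ₀ = 6×25 − 183 = -33°; Δλ = -2.9896°.
Transverse Mercator on WGS84 with k₀ = 0.9996 gives E = 265586.580 m, N = 4979940.503 m.

E 265586.6 m, N 4979940.5 m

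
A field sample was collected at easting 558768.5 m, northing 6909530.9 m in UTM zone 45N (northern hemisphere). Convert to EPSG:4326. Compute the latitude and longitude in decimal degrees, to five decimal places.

lat 62.31270°, lon 88.13370°

Zone 45N: λ₀ = 87°, k₀ = 0.9996, false easting 500000 m.
Meridian distance M = (N − FN)/k₀ = 6912295.8 m.
Inverse transverse Mercator on WGS84 gives φ = 62.31269997°, λ = 88.13370070°.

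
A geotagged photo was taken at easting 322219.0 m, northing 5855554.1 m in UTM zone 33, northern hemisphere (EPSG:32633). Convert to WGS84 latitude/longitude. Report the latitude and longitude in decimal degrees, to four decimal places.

lat 52.8204°, lon 12.3616°

Zone 33N: λ₀ = 15°, k₀ = 0.9996, false easting 500000 m.
Meridian distance M = (N − FN)/k₀ = 5857897.3 m.
Inverse transverse Mercator on WGS84 gives φ = 52.82039974°, λ = 12.36159959°.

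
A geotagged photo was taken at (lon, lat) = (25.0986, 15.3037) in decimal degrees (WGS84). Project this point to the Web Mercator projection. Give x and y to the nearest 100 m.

x 2794000 m, y 1724200 m

Web Mercator is spherical with R = a = 6378137 m.
x = R·λ = 6378137 × 0.438053208 = 2793963.372 m.
y = R·ln tan(π/4 + φ/2) = 6378137 × 0.270333723 = 1724225.519 m.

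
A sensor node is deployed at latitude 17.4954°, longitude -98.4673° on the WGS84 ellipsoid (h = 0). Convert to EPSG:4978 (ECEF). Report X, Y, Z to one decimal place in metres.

WGS84: a = 6378137 m, e² = 0.006694380; N(φ) = a/√(1−e²sin²φ) = 6380067.340 m.
X = (N+h)·cosφ·cosλ = -895975.462 m; Y = (N+h)·cosφ·sinλ = -6018606.983 m; Z = (N(1−e²)+h)·sinφ = 1905194.673 m.

X -895975.5 m, Y -6018607.0 m, Z 1905194.7 m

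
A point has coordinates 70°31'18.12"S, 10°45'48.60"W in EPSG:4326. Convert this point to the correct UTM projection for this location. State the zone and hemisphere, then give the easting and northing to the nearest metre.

Longitude -10.7635° lies in the 6° band [-12°, -6°), giving zone 29; latitude is south of the equator, so 29S.
Zone 29 central meridian λ₀ = 6×29 − 183 = -9°; Δλ = -1.7635°.
Transverse Mercator on WGS84 with k₀ = 0.9996 gives E = 434378.526 m, N = 2174994.357 m.

Zone 29S: E 434379 m, N 2174994 m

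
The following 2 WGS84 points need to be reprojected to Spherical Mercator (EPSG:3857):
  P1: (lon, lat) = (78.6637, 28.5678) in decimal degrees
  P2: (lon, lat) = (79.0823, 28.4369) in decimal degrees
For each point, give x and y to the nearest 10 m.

P1: x 8756800 m, y 3320750 m; P2: x 8803400 m, y 3304170 m

Web Mercator: x = R·λ, y = R·ln tan(π/4+φ/2), R = 6378137 m.
P1 (28.5678°, 78.6637°) → (8756803.028, 3320750.827) m.
P2 (28.4369°, 79.0823°) → (8803401.367, 3304169.390) m.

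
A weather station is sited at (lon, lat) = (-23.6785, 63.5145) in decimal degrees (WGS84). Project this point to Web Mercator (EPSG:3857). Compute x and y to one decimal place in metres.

x -2635878.6 m, y 9227534.1 m

Web Mercator is spherical with R = a = 6378137 m.
x = R·λ = 6378137 × -0.413267787 = -2635878.563 m.
y = R·ln tan(π/4 + φ/2) = 6378137 × 1.446744419 = 9227534.105 m.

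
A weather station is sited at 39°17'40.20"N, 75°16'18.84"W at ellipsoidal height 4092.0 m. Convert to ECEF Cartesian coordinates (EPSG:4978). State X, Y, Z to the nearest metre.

WGS84: a = 6378137 m, e² = 0.006694380; N(φ) = a/√(1−e²sin²φ) = 6386716.813 m.
X = (N+h)·cosφ·cosλ = 1257395.671 m; Y = (N+h)·cosφ·sinλ = -4783348.378 m; Z = (N(1−e²)+h)·sinφ = 4020264.222 m.

X 1257396 m, Y -4783348 m, Z 4020264 m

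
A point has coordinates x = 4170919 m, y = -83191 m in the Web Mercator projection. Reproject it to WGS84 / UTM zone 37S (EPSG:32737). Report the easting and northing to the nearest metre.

E 329521 m, N 9917372 m

Web Mercator inverse (R = 6378137 m) → φ = -0.74729628°, λ = 37.46800287°.
UTM 37S forward: E = 329521.033 m, N = 9917371.530 m.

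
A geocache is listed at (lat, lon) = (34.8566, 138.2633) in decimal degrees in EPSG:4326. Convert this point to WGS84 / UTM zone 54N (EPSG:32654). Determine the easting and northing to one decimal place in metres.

E 249803.5 m, N 3860557.3 m

Zone 54 central meridian λ₀ = 6×54 − 183 = 141°; Δλ = -2.7367°.
Transverse Mercator on WGS84 with k₀ = 0.9996 gives E = 249803.454 m, N = 3860557.276 m.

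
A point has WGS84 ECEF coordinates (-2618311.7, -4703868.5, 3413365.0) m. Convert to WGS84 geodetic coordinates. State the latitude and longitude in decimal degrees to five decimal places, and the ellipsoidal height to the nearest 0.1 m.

λ = atan2(Y, X) = -119.10160024°; p = √(X²+Y²) = 5383487.3 m.
Bowring's method on WGS84 (a = 6378137 m, b = 6356752.314 m) gives φ = 32.55070018°, h = 2418.460 m.

lat 32.55070°, lon -119.10160°, h 2418.5 m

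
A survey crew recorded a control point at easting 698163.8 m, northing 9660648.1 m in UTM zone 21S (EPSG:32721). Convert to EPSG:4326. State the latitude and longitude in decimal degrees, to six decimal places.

lat -3.068700°, lon -55.216900°

Zone 21S: λ₀ = -57°, k₀ = 0.9996, false easting 500000 m, false northing 10000000 m.
Meridian distance M = (N − FN)/k₀ = -339487.7 m.
Inverse transverse Mercator on WGS84 gives φ = -3.06869983°, λ = -55.21689995°.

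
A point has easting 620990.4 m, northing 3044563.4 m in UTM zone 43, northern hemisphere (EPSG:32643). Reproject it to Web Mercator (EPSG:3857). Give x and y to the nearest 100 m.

Unproject from UTM 43N (λ₀ = 75°) → φ = 27.51939977°, λ = 76.22509973°.
Web Mercator (R = 6378137 m): x = 8485339.288 m, y = 3188515.111 m.

x 8485300 m, y 3188500 m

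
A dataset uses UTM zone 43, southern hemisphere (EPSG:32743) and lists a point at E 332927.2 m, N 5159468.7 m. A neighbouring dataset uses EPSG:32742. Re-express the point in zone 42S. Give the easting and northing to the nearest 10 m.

UTM 43S → geographic: φ = -43.69900021°, λ = 72.92660006°.
UTM 42S (λ₀ = 69°) forward: E = 816410.366 m, N = 5154061.118 m.

E 816410 m, N 5154060 m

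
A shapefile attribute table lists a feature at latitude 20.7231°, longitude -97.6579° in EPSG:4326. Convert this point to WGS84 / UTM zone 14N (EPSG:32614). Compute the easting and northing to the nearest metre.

E 639748 m, N 2292082 m

Zone 14 central meridian λ₀ = 6×14 − 183 = -99°; Δλ = +1.3421°.
Transverse Mercator on WGS84 with k₀ = 0.9996 gives E = 639748.131 m, N = 2292082.088 m.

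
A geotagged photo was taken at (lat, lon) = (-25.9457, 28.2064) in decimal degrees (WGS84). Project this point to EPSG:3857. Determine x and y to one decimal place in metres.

x 3139922.1 m, y -2992357.2 m

Web Mercator is spherical with R = a = 6378137 m.
x = R·λ = 6378137 × 0.492294550 = 3139922.085 m.
y = R·ln tan(π/4 + φ/2) = 6378137 × -0.469158503 = -2992357.209 m.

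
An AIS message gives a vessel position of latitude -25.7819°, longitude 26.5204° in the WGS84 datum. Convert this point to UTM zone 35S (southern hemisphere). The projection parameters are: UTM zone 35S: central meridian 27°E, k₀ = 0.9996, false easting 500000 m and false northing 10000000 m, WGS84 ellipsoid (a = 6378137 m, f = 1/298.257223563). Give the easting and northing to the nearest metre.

E 451914 m, N 7148381 m

Zone 35 central meridian λ₀ = 6×35 − 183 = 27°; Δλ = -0.4796°.
Transverse Mercator on WGS84 with k₀ = 0.9996 gives E = 451914.118 m, N = 7148381.458 m.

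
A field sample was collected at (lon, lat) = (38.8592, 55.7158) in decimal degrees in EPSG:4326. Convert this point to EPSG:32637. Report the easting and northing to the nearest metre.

E 491154 m, N 6174459 m

Zone 37 central meridian λ₀ = 6×37 − 183 = 39°; Δλ = -0.1408°.
Transverse Mercator on WGS84 with k₀ = 0.9996 gives E = 491154.283 m, N = 6174458.612 m.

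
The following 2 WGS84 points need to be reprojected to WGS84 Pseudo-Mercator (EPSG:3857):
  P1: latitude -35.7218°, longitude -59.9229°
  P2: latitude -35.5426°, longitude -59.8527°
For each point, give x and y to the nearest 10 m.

P1: x -6670590 m, y -4262410 m; P2: x -6662770 m, y -4237860 m

Web Mercator: x = R·λ, y = R·ln tan(π/4+φ/2), R = 6378137 m.
P1 (-35.7218°, -59.9229°) → (-6670586.715, -4262408.694) m.
P2 (-35.5426°, -59.8527°) → (-6662772.087, -4237864.993) m.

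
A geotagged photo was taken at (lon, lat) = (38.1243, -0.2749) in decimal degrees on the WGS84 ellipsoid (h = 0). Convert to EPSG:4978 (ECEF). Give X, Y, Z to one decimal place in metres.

X 5017452.4 m, Y 3937622.7 m, Z -30396.8 m

WGS84: a = 6378137 m, e² = 0.006694380; N(φ) = a/√(1−e²sin²φ) = 6378137.491 m.
X = (N+h)·cosφ·cosλ = 5017452.443 m; Y = (N+h)·cosφ·sinλ = 3937622.682 m; Z = (N(1−e²)+h)·sinφ = -30396.754 m.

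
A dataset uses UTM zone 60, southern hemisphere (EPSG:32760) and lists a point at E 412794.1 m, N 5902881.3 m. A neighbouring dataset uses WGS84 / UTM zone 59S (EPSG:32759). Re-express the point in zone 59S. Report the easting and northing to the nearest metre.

UTM 60S → geographic: φ = -37.01620042°, λ = 176.01970014°.
UTM 59S (λ₀ = 171°) forward: E = 946696.665 m, N = 5891532.643 m.

E 946697 m, N 5891533 m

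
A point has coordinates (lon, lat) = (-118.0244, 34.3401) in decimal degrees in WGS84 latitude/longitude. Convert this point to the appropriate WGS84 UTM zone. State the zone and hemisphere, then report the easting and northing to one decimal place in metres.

Zone 11N: E 405775.7 m, N 3800341.8 m

Longitude -118.0244° lies in the 6° band [-120°, -114°), giving zone 11; latitude is north of the equator, so 11N.
Zone 11 central meridian λ₀ = 6×11 − 183 = -117°; Δλ = -1.0244°.
Transverse Mercator on WGS84 with k₀ = 0.9996 gives E = 405775.724 m, N = 3800341.826 m.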